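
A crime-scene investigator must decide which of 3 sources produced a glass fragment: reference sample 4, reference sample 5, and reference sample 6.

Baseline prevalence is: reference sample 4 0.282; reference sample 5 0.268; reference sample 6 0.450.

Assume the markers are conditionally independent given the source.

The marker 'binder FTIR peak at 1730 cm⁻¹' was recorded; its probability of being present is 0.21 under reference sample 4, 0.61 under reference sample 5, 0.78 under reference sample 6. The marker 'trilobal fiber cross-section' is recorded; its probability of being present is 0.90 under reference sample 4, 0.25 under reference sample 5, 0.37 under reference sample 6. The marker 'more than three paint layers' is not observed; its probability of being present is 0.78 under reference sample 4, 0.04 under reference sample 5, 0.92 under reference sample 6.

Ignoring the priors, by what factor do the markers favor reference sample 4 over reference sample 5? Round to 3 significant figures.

0.284

Joint likelihood of the marker pattern under each hypothesis (using 1 − P(present | H) for each absent marker):
  reference sample 4: 0.21 × 0.90 × (1 − 0.78) = 0.04158
  reference sample 5: 0.61 × 0.25 × (1 − 0.04) = 0.1464
Bayes factor = 0.04158 / 0.1464 ≈ 0.284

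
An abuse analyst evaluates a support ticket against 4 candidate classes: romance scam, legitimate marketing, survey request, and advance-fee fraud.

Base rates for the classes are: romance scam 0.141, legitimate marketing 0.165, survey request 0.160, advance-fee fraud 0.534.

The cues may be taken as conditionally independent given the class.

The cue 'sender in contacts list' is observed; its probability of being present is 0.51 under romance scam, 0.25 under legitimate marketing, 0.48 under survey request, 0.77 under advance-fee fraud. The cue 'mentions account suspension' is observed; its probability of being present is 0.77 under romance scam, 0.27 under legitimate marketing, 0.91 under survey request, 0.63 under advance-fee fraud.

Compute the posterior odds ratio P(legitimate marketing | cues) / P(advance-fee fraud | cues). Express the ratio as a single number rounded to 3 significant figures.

Unnormalized posterior weight (prior times the cue likelihoods) for each of the two hypotheses:
  legitimate marketing: 0.165 × 0.25 × 0.27 = 0.011138
  advance-fee fraud: 0.534 × 0.77 × 0.63 = 0.25904
Posterior odds = 0.011138 / 0.25904 ≈ 0.0430.

0.0430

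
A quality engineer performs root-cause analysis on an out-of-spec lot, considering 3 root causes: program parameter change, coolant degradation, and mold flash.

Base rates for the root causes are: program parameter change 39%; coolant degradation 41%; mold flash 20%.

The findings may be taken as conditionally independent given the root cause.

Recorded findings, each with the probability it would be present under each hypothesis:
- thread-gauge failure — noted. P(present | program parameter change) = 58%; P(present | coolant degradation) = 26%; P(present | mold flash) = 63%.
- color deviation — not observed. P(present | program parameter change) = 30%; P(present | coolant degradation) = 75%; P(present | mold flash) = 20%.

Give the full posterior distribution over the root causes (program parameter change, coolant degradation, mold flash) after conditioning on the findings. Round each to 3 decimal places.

By Bayes' rule with conditional independence, the unnormalized weight for each hypothesis is prior × ∏ likelihoods (using 1 − P(present | H) for each absent finding):
  program parameter change: 0.39 × 0.58 × (1 − 0.30) = 0.15834
  coolant degradation: 0.41 × 0.26 × (1 − 0.75) = 0.02665
  mold flash: 0.20 × 0.63 × (1 − 0.20) = 0.1008
Marginal likelihood of the evidence = 0.28579.
P(program parameter change | evidence) = 0.15834 / 0.28579 ≈ 0.554
P(coolant degradation | evidence) = 0.02665 / 0.28579 ≈ 0.093
P(mold flash | evidence) = 0.1008 / 0.28579 ≈ 0.353

0.554, 0.093, 0.353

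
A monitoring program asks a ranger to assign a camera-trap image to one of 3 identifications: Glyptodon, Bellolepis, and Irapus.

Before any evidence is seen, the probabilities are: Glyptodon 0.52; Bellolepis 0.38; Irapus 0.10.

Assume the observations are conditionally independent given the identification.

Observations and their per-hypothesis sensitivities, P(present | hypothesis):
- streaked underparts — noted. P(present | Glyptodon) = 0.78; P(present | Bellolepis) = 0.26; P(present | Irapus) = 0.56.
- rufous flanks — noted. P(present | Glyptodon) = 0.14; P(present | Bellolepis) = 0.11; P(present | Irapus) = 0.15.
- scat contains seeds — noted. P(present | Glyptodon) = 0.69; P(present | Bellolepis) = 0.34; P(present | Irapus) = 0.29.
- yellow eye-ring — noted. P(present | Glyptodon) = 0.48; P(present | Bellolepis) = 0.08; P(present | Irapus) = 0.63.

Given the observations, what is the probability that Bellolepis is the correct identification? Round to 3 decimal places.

0.014

Multiply each prior by the joint likelihood of the evidence pattern:
  Glyptodon: 0.52 × 0.78 × 0.14 × 0.69 × 0.48 = 0.018807
  Bellolepis: 0.38 × 0.26 × 0.11 × 0.34 × 0.08 = 0.00029561
  Irapus: 0.10 × 0.56 × 0.15 × 0.29 × 0.63 = 0.0015347
Normalizing constant Z = 0.018807 + 0.00029561 + 0.0015347 = 0.020637.
P(Bellolepis | evidence) = 0.00029561 / 0.020637 ≈ 0.014.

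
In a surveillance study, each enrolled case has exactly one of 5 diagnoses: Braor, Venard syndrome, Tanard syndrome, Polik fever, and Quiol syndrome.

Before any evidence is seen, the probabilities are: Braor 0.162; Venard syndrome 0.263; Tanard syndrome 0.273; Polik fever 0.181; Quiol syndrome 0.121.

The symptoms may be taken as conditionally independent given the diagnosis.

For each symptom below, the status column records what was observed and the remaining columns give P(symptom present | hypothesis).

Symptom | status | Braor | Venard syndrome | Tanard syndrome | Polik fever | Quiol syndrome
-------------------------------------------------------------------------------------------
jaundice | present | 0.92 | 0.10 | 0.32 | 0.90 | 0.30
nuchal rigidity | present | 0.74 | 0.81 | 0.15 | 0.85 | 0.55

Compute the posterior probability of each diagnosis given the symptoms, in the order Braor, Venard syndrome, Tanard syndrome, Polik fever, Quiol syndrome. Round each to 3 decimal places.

By Bayes' rule with conditional independence, the unnormalized weight for each hypothesis is prior × ∏ likelihoods:
  Braor: 0.162 × 0.92 × 0.74 = 0.11029
  Venard syndrome: 0.263 × 0.10 × 0.81 = 0.021303
  Tanard syndrome: 0.273 × 0.32 × 0.15 = 0.013104
  Polik fever: 0.181 × 0.90 × 0.85 = 0.13846
  Quiol syndrome: 0.121 × 0.30 × 0.55 = 0.019965
Normalizing constant Z = 0.11029 + 0.021303 + 0.013104 + 0.13846 + 0.019965 = 0.30313.
P(Braor | evidence) = 0.11029 / 0.30313 ≈ 0.364
P(Venard syndrome | evidence) = 0.021303 / 0.30313 ≈ 0.070
P(Tanard syndrome | evidence) = 0.013104 / 0.30313 ≈ 0.043
P(Polik fever | evidence) = 0.13846 / 0.30313 ≈ 0.457
P(Quiol syndrome | evidence) = 0.019965 / 0.30313 ≈ 0.066

0.364, 0.070, 0.043, 0.457, 0.066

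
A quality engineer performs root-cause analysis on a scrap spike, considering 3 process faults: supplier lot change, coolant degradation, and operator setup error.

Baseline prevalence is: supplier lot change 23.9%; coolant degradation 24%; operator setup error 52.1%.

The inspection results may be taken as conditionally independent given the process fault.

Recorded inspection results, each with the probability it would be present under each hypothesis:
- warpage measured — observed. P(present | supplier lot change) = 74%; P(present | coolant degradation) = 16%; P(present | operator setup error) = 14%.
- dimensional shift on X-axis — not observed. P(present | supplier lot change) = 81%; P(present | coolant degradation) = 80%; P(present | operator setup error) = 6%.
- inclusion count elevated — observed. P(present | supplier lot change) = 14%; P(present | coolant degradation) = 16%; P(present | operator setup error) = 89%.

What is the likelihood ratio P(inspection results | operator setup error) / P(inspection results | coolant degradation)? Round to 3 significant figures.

The Bayes factor is the ratio of the joint likelihoods of the inspection result pattern under the two hypotheses (using 1 − P(present | H) for each absent inspection result).
  operator setup error: 0.14 × (1 − 0.06) × 0.89 = 0.11712
  coolant degradation: 0.16 × (1 − 0.80) × 0.16 = 0.00512
Bayes factor = 0.11712 / 0.00512 ≈ 22.9

22.9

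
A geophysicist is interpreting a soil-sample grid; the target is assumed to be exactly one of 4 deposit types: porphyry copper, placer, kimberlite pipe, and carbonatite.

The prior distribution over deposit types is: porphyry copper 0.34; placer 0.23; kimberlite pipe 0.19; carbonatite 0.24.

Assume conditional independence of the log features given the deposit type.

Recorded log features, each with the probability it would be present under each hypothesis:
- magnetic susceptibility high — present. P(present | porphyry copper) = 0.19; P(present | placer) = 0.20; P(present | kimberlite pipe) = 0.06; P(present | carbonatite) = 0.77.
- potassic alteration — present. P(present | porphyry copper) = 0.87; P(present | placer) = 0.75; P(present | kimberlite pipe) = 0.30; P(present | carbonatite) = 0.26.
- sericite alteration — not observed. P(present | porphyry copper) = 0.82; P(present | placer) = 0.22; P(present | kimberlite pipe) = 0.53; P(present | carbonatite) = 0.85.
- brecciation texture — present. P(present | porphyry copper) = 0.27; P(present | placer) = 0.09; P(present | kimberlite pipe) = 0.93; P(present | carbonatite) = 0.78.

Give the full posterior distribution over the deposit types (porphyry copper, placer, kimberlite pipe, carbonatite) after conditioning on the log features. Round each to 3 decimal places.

0.223, 0.197, 0.122, 0.458

For each hypothesis, the unnormalized posterior weight is prior × product of the log feature likelihoods (using 1 − P(present | H) for each absent log feature):
  porphyry copper: 0.34 × 0.19 × 0.87 × (1 − 0.82) × 0.27 = 0.0027314
  placer: 0.23 × 0.20 × 0.75 × (1 − 0.22) × 0.09 = 0.0024219
  kimberlite pipe: 0.19 × 0.06 × 0.30 × (1 − 0.53) × 0.93 = 0.0014949
  carbonatite: 0.24 × 0.77 × 0.26 × (1 − 0.85) × 0.78 = 0.0056216
Marginal likelihood of the evidence = 0.01227.
P(porphyry copper | evidence) = 0.0027314 / 0.01227 ≈ 0.223
P(placer | evidence) = 0.0024219 / 0.01227 ≈ 0.197
P(kimberlite pipe | evidence) = 0.0014949 / 0.01227 ≈ 0.122
P(carbonatite | evidence) = 0.0056216 / 0.01227 ≈ 0.458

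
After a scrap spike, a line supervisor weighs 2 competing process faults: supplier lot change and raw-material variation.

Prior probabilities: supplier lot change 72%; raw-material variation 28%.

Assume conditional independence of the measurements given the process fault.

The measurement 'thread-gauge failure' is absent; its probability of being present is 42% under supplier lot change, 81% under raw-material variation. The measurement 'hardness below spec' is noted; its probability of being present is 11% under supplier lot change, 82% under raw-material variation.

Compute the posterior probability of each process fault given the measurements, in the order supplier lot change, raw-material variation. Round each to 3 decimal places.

For each hypothesis, the unnormalized posterior weight is prior × product of the measurement likelihoods (using 1 − P(present | H) for each absent measurement):
  supplier lot change: 0.72 × (1 − 0.42) × 0.11 = 0.045936
  raw-material variation: 0.28 × (1 − 0.81) × 0.82 = 0.043624
The unnormalized weights sum to 0.08956.
P(supplier lot change | evidence) = 0.045936 / 0.08956 ≈ 0.513
P(raw-material variation | evidence) = 0.043624 / 0.08956 ≈ 0.487

0.513, 0.487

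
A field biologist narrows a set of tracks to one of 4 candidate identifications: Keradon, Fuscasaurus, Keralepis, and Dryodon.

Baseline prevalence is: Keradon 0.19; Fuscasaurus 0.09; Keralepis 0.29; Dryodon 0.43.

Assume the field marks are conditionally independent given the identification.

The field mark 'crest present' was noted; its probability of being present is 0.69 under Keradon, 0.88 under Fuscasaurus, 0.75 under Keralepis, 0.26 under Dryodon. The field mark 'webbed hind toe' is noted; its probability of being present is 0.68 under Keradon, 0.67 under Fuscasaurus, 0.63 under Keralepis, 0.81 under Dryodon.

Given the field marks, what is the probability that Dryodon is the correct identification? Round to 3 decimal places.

0.245

By Bayes' rule with conditional independence, the unnormalized weight for each hypothesis is prior × ∏ likelihoods:
  Keradon: 0.19 × 0.69 × 0.68 = 0.089148
  Fuscasaurus: 0.09 × 0.88 × 0.67 = 0.053064
  Keralepis: 0.29 × 0.75 × 0.63 = 0.13702
  Dryodon: 0.43 × 0.26 × 0.81 = 0.090558
Normalizing constant Z = 0.089148 + 0.053064 + 0.13702 + 0.090558 = 0.36979.
P(Dryodon | evidence) = 0.090558 / 0.36979 ≈ 0.245.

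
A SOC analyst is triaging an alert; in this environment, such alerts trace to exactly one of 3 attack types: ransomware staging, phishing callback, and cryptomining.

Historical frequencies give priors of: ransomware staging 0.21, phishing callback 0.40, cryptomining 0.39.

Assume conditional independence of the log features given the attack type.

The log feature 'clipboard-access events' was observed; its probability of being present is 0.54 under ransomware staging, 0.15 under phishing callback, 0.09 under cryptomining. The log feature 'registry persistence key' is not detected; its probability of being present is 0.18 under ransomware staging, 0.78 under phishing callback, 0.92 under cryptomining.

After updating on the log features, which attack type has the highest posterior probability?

By Bayes' rule with conditional independence, the unnormalized weight for each hypothesis is prior × ∏ likelihoods (using 1 − P(present | H) for each absent log feature):
  ransomware staging: 0.21 × 0.54 × (1 − 0.18) = 0.092988
  phishing callback: 0.40 × 0.15 × (1 − 0.78) = 0.0132
  cryptomining: 0.39 × 0.09 × (1 − 0.92) = 0.002808
The unnormalized weights sum to 0.109.
P(ransomware staging | evidence) ≈ 0.092988 / 0.109 ≈ 0.853
P(phishing callback | evidence) ≈ 0.0132 / 0.109 ≈ 0.121
P(cryptomining | evidence) ≈ 0.002808 / 0.109 ≈ 0.026
The largest is 0.853, so ransomware staging is most probable.

ransomware staging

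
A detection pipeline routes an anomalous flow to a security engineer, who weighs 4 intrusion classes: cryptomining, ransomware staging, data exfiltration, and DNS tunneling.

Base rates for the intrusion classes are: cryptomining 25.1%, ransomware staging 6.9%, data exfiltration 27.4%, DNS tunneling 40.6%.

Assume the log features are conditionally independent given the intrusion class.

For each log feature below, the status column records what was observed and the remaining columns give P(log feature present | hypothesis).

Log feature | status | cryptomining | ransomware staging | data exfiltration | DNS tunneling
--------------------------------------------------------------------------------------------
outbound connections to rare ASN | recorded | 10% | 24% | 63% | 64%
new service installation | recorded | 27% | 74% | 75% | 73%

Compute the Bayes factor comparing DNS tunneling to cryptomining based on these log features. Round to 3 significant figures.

The Bayes factor is the ratio of the joint likelihoods of the log feature pattern under the two hypotheses.
  DNS tunneling: 0.64 × 0.73 = 0.4672
  cryptomining: 0.10 × 0.27 = 0.027
Bayes factor = 0.4672 / 0.027 ≈ 17.3

17.3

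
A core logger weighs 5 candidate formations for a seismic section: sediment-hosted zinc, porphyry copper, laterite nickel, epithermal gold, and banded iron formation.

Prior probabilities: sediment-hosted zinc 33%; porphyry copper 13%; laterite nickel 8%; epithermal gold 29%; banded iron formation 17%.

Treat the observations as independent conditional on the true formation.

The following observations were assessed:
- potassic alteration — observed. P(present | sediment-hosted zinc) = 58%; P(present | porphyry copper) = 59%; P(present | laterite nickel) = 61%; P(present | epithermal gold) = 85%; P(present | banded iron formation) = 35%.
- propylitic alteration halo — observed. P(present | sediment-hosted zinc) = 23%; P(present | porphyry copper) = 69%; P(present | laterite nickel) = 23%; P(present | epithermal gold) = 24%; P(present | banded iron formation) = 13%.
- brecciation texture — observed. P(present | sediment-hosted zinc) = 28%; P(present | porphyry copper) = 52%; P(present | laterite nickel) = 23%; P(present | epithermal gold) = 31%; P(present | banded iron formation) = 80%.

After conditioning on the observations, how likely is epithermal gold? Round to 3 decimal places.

0.274

Multiply each prior by the joint likelihood of the evidence pattern:
  sediment-hosted zinc: 0.33 × 0.58 × 0.23 × 0.28 = 0.012326
  porphyry copper: 0.13 × 0.59 × 0.69 × 0.52 = 0.02752
  laterite nickel: 0.08 × 0.61 × 0.23 × 0.23 = 0.0025815
  epithermal gold: 0.29 × 0.85 × 0.24 × 0.31 = 0.01834
  banded iron formation: 0.17 × 0.35 × 0.13 × 0.80 = 0.006188
Marginal likelihood of the evidence = 0.066955.
P(epithermal gold | evidence) = 0.01834 / 0.066955 ≈ 0.274.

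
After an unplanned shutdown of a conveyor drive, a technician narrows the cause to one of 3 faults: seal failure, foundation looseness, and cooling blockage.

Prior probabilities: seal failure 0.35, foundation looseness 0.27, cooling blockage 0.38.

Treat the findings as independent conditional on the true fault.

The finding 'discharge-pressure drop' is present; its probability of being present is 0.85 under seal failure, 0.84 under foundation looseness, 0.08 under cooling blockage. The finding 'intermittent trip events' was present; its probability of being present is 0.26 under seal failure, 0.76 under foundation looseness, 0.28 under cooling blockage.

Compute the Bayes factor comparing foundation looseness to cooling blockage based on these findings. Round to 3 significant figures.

28.5

Take the product of per-finding likelihoods under each hypothesis, then divide.
  foundation looseness: 0.84 × 0.76 = 0.6384
  cooling blockage: 0.08 × 0.28 = 0.0224
Bayes factor = 0.6384 / 0.0224 ≈ 28.5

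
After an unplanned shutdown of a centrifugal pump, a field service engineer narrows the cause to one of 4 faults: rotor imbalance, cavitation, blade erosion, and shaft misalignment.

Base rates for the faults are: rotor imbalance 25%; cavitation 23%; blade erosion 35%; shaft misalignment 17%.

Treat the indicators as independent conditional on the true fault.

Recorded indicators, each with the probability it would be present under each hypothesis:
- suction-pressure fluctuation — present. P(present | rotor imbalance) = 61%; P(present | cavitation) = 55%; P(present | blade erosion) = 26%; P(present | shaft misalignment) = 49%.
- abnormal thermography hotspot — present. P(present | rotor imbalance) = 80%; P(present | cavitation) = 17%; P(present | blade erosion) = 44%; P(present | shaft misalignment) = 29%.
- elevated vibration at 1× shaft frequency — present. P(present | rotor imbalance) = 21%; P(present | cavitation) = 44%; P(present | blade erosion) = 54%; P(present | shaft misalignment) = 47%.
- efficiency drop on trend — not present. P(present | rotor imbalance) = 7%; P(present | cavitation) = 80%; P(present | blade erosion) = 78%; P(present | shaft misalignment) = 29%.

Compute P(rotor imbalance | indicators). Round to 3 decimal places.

Multiply each prior by the joint likelihood of the indicator pattern (using 1 − P(present | H) for each absent indicator):
  rotor imbalance: 0.25 × 0.61 × 0.80 × 0.21 × (1 − 0.07) = 0.023827
  cavitation: 0.23 × 0.55 × 0.17 × 0.44 × (1 − 0.80) = 0.0018924
  blade erosion: 0.35 × 0.26 × 0.44 × 0.54 × (1 − 0.78) = 0.0047568
  shaft misalignment: 0.17 × 0.49 × 0.29 × 0.47 × (1 − 0.29) = 0.0080612
Marginal likelihood of the evidence = 0.038537.
P(rotor imbalance | evidence) = 0.023827 / 0.038537 ≈ 0.618.

0.618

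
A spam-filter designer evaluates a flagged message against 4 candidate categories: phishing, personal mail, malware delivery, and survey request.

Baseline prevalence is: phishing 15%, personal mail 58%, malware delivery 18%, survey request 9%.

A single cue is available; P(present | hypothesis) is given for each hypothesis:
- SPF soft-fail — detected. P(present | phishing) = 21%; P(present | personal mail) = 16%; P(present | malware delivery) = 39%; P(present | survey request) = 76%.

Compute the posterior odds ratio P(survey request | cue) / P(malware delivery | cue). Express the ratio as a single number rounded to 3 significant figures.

0.974

Posterior odds equal prior odds times the likelihood ratio; only the two competing hypotheses matter.
  survey request: 0.09 × 0.76 = 0.0684
  malware delivery: 0.18 × 0.39 = 0.0702
Posterior odds = 0.0684 / 0.0702 ≈ 0.974.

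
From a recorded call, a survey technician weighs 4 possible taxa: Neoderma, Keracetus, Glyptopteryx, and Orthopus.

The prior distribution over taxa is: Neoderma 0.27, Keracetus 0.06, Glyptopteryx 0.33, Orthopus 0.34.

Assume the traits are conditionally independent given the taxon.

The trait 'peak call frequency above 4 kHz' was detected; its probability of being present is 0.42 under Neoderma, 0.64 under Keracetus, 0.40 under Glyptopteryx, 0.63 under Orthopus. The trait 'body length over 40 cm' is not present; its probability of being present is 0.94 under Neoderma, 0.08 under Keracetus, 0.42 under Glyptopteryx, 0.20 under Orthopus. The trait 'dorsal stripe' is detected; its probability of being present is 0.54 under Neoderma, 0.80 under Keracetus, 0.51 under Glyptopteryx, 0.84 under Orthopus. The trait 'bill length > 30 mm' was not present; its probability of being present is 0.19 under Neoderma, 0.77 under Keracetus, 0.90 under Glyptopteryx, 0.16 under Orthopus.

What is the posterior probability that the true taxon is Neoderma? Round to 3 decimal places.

For each hypothesis, the unnormalized posterior weight is prior × product of the trait likelihoods (using 1 − P(present | H) for each absent trait):
  Neoderma: 0.27 × 0.42 × (1 − 0.94) × 0.54 × (1 − 0.19) = 0.0029761
  Keracetus: 0.06 × 0.64 × (1 − 0.08) × 0.80 × (1 − 0.77) = 0.0065004
  Glyptopteryx: 0.33 × 0.40 × (1 − 0.42) × 0.51 × (1 − 0.90) = 0.0039046
  Orthopus: 0.34 × 0.63 × (1 − 0.20) × 0.84 × (1 − 0.16) = 0.12091
Marginal likelihood of the evidence = 0.13429.
P(Neoderma | evidence) = 0.0029761 / 0.13429 ≈ 0.022.

0.022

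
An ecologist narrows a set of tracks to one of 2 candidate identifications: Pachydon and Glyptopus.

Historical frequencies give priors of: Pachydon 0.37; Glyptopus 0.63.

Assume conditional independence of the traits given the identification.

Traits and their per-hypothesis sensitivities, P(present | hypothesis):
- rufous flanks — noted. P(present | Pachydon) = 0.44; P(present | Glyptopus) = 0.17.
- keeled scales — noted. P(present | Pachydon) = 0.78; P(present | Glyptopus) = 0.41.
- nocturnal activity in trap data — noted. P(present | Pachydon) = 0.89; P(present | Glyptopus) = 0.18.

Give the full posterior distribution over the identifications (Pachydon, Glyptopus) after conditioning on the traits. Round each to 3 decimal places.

0.935, 0.065

For each hypothesis, the unnormalized posterior weight is prior × product of the trait likelihoods:
  Pachydon: 0.37 × 0.44 × 0.78 × 0.89 = 0.11302
  Glyptopus: 0.63 × 0.17 × 0.41 × 0.18 = 0.007904
Marginal likelihood of the evidence = 0.12092.
P(Pachydon | evidence) = 0.11302 / 0.12092 ≈ 0.935
P(Glyptopus | evidence) = 0.007904 / 0.12092 ≈ 0.065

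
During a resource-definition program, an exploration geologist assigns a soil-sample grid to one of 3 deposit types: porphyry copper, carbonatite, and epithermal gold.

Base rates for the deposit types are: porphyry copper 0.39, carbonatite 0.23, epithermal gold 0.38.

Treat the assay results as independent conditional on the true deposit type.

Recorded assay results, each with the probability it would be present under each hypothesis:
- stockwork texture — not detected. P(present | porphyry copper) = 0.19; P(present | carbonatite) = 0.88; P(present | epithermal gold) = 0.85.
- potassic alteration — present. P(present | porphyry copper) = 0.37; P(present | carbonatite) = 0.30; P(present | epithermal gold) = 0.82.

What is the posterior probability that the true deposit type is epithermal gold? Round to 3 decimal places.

0.272

For each hypothesis, the unnormalized posterior weight is prior × product of the assay result likelihoods (using 1 − P(present | H) for each absent assay result):
  porphyry copper: 0.39 × (1 − 0.19) × 0.37 = 0.11688
  carbonatite: 0.23 × (1 − 0.88) × 0.30 = 0.00828
  epithermal gold: 0.38 × (1 − 0.85) × 0.82 = 0.04674
Normalizing constant Z = 0.11688 + 0.00828 + 0.04674 = 0.1719.
P(epithermal gold | evidence) = 0.04674 / 0.1719 ≈ 0.272.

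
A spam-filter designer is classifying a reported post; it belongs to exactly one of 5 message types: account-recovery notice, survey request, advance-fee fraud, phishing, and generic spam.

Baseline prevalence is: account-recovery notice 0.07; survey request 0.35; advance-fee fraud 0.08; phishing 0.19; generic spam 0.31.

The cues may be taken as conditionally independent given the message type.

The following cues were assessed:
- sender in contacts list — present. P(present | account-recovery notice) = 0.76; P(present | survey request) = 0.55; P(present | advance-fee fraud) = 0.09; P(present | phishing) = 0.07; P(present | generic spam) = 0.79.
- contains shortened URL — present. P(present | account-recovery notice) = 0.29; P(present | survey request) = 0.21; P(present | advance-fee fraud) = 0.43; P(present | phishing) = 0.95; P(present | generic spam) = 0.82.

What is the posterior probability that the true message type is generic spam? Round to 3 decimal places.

For each hypothesis, the unnormalized posterior weight is prior × product of the cue likelihoods:
  account-recovery notice: 0.07 × 0.76 × 0.29 = 0.015428
  survey request: 0.35 × 0.55 × 0.21 = 0.040425
  advance-fee fraud: 0.08 × 0.09 × 0.43 = 0.003096
  phishing: 0.19 × 0.07 × 0.95 = 0.012635
  generic spam: 0.31 × 0.79 × 0.82 = 0.20082
Marginal likelihood of the evidence = 0.2724.
P(generic spam | evidence) = 0.20082 / 0.2724 ≈ 0.737.

0.737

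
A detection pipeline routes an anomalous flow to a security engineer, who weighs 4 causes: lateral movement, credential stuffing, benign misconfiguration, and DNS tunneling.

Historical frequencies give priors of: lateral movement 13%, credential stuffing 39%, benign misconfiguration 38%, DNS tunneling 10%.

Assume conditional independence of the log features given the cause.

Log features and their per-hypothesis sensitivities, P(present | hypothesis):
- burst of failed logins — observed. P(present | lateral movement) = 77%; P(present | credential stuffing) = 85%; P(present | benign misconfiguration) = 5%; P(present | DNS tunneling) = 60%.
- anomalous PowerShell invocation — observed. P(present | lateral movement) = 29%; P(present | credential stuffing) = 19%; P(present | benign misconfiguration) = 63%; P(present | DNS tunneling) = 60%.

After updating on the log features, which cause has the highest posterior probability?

For each hypothesis, the unnormalized posterior weight is prior × product of the log feature likelihoods:
  lateral movement: 0.13 × 0.77 × 0.29 = 0.029029
  credential stuffing: 0.39 × 0.85 × 0.19 = 0.062985
  benign misconfiguration: 0.38 × 0.05 × 0.63 = 0.01197
  DNS tunneling: 0.10 × 0.60 × 0.60 = 0.036
Marginal likelihood of the evidence = 0.13998.
P(lateral movement | evidence) ≈ 0.029029 / 0.13998 ≈ 0.207
P(credential stuffing | evidence) ≈ 0.062985 / 0.13998 ≈ 0.450
P(benign misconfiguration | evidence) ≈ 0.01197 / 0.13998 ≈ 0.086
P(DNS tunneling | evidence) ≈ 0.036 / 0.13998 ≈ 0.257
The largest is 0.450, so credential stuffing is most probable.

credential stuffing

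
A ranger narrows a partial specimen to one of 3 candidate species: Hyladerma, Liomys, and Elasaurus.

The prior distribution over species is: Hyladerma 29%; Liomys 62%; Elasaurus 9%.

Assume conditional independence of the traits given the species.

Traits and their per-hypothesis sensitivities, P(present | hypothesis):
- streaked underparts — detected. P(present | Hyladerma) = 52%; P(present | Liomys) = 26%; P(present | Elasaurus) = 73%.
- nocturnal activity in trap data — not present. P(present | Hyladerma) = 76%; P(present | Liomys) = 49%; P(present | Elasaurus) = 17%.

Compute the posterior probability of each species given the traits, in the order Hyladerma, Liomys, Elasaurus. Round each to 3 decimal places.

By Bayes' rule with conditional independence, the unnormalized weight for each hypothesis is prior × ∏ likelihoods (using 1 − P(present | H) for each absent trait):
  Hyladerma: 0.29 × 0.52 × (1 − 0.76) = 0.036192
  Liomys: 0.62 × 0.26 × (1 − 0.49) = 0.082212
  Elasaurus: 0.09 × 0.73 × (1 − 0.17) = 0.054531
Marginal likelihood of the evidence = 0.17294.
P(Hyladerma | evidence) = 0.036192 / 0.17294 ≈ 0.209
P(Liomys | evidence) = 0.082212 / 0.17294 ≈ 0.475
P(Elasaurus | evidence) = 0.054531 / 0.17294 ≈ 0.315

0.209, 0.475, 0.315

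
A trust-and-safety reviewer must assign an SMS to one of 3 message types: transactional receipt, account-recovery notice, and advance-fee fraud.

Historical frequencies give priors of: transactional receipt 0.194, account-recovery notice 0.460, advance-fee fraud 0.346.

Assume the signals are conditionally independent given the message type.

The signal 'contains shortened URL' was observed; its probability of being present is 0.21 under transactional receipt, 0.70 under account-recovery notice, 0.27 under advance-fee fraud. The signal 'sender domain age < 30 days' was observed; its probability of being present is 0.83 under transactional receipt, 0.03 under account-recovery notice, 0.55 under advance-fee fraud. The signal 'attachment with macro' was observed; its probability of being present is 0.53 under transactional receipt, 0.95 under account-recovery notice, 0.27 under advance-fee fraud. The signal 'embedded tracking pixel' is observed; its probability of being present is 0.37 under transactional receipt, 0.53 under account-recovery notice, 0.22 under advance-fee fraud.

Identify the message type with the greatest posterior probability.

For each hypothesis, the unnormalized posterior weight is prior × product of the signal likelihoods:
  transactional receipt: 0.194 × 0.21 × 0.83 × 0.53 × 0.37 = 0.006631
  account-recovery notice: 0.460 × 0.70 × 0.03 × 0.95 × 0.53 = 0.0048638
  advance-fee fraud: 0.346 × 0.27 × 0.55 × 0.27 × 0.22 = 0.003052
The unnormalized weights sum to 0.014547.
P(transactional receipt | evidence) ≈ 0.006631 / 0.014547 ≈ 0.456
P(account-recovery notice | evidence) ≈ 0.0048638 / 0.014547 ≈ 0.334
P(advance-fee fraud | evidence) ≈ 0.003052 / 0.014547 ≈ 0.210
The largest is 0.456, so transactional receipt is most probable.

transactional receipt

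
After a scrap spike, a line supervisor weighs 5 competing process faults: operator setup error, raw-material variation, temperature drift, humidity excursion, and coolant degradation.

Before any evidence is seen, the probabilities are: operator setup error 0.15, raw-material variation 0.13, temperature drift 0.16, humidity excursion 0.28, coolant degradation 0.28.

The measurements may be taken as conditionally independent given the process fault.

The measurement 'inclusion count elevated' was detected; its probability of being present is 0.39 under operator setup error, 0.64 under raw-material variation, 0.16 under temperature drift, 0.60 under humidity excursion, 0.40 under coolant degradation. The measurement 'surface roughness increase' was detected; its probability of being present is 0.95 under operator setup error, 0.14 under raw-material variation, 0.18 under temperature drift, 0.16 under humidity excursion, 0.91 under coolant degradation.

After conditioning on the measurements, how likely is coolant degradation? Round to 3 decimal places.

0.508

By Bayes' rule with conditional independence, the unnormalized weight for each hypothesis is prior × ∏ likelihoods:
  operator setup error: 0.15 × 0.39 × 0.95 = 0.055575
  raw-material variation: 0.13 × 0.64 × 0.14 = 0.011648
  temperature drift: 0.16 × 0.16 × 0.18 = 0.004608
  humidity excursion: 0.28 × 0.60 × 0.16 = 0.02688
  coolant degradation: 0.28 × 0.40 × 0.91 = 0.10192
Marginal likelihood of the evidence = 0.20063.
P(coolant degradation | evidence) = 0.10192 / 0.20063 ≈ 0.508.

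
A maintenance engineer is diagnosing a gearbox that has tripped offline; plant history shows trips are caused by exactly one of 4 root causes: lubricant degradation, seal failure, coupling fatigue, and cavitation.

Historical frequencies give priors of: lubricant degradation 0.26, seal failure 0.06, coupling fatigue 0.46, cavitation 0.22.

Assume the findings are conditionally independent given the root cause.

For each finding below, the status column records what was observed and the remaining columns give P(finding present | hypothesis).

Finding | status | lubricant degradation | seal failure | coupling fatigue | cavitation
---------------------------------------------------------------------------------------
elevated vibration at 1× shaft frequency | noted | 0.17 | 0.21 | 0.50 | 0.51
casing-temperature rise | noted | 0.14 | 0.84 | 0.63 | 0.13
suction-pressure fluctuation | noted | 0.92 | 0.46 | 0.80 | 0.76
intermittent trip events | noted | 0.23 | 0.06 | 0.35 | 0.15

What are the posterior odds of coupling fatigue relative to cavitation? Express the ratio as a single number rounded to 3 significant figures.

The normalizing constant cancels in an odds ratio, so compute prior × likelihood for the two hypotheses only:
  coupling fatigue: 0.46 × 0.50 × 0.63 × 0.80 × 0.35 = 0.040572
  cavitation: 0.22 × 0.51 × 0.13 × 0.76 × 0.15 = 0.0016628
Odds(coupling fatigue : cavitation) = 0.040572 / 0.0016628 ≈ 24.4.

24.4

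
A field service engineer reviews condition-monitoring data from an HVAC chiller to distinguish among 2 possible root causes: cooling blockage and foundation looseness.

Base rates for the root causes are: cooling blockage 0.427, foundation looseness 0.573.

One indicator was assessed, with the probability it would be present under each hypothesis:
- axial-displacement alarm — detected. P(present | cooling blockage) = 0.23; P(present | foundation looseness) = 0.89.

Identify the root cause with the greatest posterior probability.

foundation looseness

Multiply each prior by the likelihood of the indicator:
  cooling blockage: 0.427 × 0.23 = 0.09821
  foundation looseness: 0.573 × 0.89 = 0.50997
The unnormalized weights sum to 0.60818.
P(cooling blockage | evidence) ≈ 0.09821 / 0.60818 ≈ 0.161
P(foundation looseness | evidence) ≈ 0.50997 / 0.60818 ≈ 0.839
The largest is 0.839, so foundation looseness is most probable.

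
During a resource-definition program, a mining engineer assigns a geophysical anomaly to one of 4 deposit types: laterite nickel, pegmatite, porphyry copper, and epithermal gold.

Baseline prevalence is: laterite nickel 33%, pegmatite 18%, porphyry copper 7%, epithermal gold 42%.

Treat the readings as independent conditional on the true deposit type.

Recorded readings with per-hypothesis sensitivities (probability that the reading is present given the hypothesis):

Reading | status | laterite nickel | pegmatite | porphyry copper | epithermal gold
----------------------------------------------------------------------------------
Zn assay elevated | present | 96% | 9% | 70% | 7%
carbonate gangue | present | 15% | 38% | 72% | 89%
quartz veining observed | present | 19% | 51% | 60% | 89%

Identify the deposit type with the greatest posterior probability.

For each hypothesis, the unnormalized posterior weight is prior × product of the reading likelihoods:
  laterite nickel: 0.33 × 0.96 × 0.15 × 0.19 = 0.0090288
  pegmatite: 0.18 × 0.09 × 0.38 × 0.51 = 0.0031396
  porphyry copper: 0.07 × 0.70 × 0.72 × 0.60 = 0.021168
  epithermal gold: 0.42 × 0.07 × 0.89 × 0.89 = 0.023288
Marginal likelihood of the evidence = 0.056624.
P(laterite nickel | evidence) ≈ 0.0090288 / 0.056624 ≈ 0.159
P(pegmatite | evidence) ≈ 0.0031396 / 0.056624 ≈ 0.055
P(porphyry copper | evidence) ≈ 0.021168 / 0.056624 ≈ 0.374
P(epithermal gold | evidence) ≈ 0.023288 / 0.056624 ≈ 0.411
The largest is 0.411, so epithermal gold is most probable.

epithermal gold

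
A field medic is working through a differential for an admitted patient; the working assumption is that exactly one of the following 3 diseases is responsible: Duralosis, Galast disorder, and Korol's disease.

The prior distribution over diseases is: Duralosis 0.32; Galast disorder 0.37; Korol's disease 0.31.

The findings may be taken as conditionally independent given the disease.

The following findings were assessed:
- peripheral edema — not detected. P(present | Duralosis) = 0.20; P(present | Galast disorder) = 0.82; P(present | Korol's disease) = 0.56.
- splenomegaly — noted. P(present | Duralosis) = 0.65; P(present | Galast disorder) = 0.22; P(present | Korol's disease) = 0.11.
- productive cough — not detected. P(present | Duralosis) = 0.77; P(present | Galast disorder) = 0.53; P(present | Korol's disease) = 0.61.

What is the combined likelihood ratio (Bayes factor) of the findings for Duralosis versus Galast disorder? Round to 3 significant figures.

6.43

The Bayes factor is the ratio of the joint likelihoods of the evidence pattern under the two hypotheses (using 1 − P(present | H) for each absent finding).
  Duralosis: (1 − 0.20) × 0.65 × (1 − 0.77) = 0.1196
  Galast disorder: (1 − 0.82) × 0.22 × (1 − 0.53) = 0.018612
Bayes factor = 0.1196 / 0.018612 ≈ 6.43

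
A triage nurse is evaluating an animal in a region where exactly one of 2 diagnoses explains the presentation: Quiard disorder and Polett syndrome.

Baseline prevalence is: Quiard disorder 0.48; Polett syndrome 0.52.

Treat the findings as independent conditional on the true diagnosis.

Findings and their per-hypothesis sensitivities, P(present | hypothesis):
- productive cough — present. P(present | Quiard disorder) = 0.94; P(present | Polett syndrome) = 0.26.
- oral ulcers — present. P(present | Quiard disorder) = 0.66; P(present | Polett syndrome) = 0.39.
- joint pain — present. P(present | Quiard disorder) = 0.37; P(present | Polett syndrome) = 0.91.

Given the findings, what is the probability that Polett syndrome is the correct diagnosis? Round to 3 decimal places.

By Bayes' rule with conditional independence, the unnormalized weight for each hypothesis is prior × ∏ likelihoods:
  Quiard disorder: 0.48 × 0.94 × 0.66 × 0.37 = 0.11018
  Polett syndrome: 0.52 × 0.26 × 0.39 × 0.91 = 0.047982
Marginal likelihood of the evidence = 0.15817.
P(Polett syndrome | evidence) = 0.047982 / 0.15817 ≈ 0.303.

0.303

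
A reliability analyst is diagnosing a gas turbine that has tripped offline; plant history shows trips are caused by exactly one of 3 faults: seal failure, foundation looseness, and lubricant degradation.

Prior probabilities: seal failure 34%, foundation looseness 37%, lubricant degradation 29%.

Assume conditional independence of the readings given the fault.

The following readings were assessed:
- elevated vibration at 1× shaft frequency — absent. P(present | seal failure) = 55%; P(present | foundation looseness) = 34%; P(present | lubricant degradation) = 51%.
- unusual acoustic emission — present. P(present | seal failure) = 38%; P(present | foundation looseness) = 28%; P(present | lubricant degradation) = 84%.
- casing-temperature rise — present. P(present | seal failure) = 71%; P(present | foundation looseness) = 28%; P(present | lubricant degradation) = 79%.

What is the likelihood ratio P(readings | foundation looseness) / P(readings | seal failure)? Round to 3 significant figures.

0.426

The Bayes factor is the ratio of the joint likelihoods of the reading pattern under the two hypotheses (using 1 − P(present | H) for each absent reading).
  foundation looseness: (1 − 0.34) × 0.28 × 0.28 = 0.051744
  seal failure: (1 − 0.55) × 0.38 × 0.71 = 0.12141
Bayes factor = 0.051744 / 0.12141 ≈ 0.426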